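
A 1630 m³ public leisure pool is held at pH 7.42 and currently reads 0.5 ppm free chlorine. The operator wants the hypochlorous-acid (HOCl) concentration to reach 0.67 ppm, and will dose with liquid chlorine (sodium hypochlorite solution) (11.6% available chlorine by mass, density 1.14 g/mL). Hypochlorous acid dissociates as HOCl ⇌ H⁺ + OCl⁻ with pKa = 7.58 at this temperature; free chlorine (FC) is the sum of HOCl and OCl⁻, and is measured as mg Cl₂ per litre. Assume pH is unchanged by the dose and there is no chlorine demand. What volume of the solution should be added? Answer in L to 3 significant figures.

7.81 L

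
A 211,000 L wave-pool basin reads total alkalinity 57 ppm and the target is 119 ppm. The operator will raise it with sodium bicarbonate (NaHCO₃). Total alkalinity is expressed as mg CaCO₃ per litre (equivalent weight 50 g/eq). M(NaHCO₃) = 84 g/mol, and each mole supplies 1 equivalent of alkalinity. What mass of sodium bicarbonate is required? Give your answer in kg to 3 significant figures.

Alkalinity to add: (119 − 57) = 62 mg/L as CaCO₃ × 211,000 L = 13,080 g as CaCO₃.
Equivalents: 13,080 g ÷ 50 g/eq = 261.6 eq.
NaHCO₃ supplies 1 eq per mole → 261.6 mol.
Mass: 261.6 mol × 84 g/mol = 21,980 g.

22.0 kg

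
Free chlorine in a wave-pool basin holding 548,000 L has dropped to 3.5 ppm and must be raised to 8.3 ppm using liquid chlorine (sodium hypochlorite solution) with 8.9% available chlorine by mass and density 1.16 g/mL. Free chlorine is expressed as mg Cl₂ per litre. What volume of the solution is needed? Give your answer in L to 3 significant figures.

25.5 L

Chlorine deficit: 8.3 − 3.5 = 4.8 ppm = 4.8 mg/L as Cl₂.
Cl₂ equivalent needed: 4.8 mg/L × 548,000 L = 2,630,000 mg = 2630 g.
Product at 8.9% available chlorine: 2630 / 0.089 = 29,560 g.
Volume at density 1.16 g/mL: 29,560 g ÷ 1.16 g/mL = 25,480 mL.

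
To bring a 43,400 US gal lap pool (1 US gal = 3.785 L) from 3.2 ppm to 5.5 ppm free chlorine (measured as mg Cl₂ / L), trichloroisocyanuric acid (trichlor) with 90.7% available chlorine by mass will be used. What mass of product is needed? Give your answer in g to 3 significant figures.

Volume: 43,400 US gal × 3.785 L/gal = 164,269 L.
Chlorine deficit: 5.5 − 3.2 = 2.3 ppm = 2.3 mg/L as Cl₂.
Cl₂ equivalent needed: 2.3 mg/L × 164,269 L = 377,800 mg = 377.8 g.
Product at 90.7% available chlorine: 377.8 / 0.907 = 416.6 g.

417 g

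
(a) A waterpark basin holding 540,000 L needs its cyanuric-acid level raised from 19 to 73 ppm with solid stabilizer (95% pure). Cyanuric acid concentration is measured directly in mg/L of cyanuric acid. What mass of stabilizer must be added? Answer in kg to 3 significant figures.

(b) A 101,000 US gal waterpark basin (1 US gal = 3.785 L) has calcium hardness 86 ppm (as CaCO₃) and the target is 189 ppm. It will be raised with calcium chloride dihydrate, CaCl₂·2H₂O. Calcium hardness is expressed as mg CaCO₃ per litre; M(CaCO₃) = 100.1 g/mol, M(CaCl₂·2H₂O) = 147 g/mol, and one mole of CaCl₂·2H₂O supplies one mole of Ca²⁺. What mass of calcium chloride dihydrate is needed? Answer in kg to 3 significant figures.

(a) 30.7 kg; (b) 57.8 kg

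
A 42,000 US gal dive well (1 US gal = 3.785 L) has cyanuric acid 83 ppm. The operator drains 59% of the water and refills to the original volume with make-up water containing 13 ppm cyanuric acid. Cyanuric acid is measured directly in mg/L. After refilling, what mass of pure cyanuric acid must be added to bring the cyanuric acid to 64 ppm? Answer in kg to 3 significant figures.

3.55 kg

Volume: 42,000 US gal × 3.785 L/gal = 158,970 L.
After draining 59% and refilling: 83 × 0.41 + 13 × 0.59 = 41.7 ppm.
Deficit to target: 64 − 41.7 = 22.3 mg/L.
Mass: 22.3 mg/L × 158,970 L = 3545 g cyanuric acid.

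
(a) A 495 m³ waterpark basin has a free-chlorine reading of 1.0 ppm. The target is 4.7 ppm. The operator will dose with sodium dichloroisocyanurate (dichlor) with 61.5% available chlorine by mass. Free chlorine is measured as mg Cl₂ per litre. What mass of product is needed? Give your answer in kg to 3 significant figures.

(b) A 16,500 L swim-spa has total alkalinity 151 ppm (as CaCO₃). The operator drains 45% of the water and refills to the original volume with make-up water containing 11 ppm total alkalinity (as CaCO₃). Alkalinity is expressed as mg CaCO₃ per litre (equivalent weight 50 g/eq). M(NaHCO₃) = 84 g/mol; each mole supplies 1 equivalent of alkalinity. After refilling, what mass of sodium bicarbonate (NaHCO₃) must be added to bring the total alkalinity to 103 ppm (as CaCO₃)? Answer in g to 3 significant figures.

(a) 2.98 kg; (b) 416 g

(a) Volume: 495 m³ = 495,000 L.
(a) Chlorine deficit: 4.7 − 1.0 = 3.7 ppm = 3.7 mg/L as Cl₂.
(a) Cl₂ equivalent needed: 3.7 mg/L × 495,000 L = 1,832,000 mg = 1832 g.
(a) Product at 61.5% available chlorine: 1832 / 0.615 = 2978 g.

(b) After draining 45% and refilling: 151 × 0.55 + 11 × 0.45 = 88 ppm.
(b) Deficit to target: 103 − 88 = 15 mg/L.
(b) As CaCO₃: 15 mg/L × 16,500 L = 247.5 g; ÷ 50 g/eq ÷ 1 = 4.95 mol NaHCO₃.
(b) Mass: 4.95 × 84 = 415.8 g.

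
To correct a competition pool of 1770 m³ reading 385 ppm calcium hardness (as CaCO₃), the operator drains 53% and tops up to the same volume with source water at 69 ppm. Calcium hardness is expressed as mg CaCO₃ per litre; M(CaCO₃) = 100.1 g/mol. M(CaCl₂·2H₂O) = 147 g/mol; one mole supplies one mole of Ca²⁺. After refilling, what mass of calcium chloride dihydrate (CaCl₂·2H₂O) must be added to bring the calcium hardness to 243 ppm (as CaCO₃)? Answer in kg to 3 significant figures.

Volume: 1770 m³ = 1,770,000 L.
After draining 53% and refilling: 385 × 0.47 + 69 × 0.53 = 217.52 ppm.
Deficit to target: 243 − 217.52 = 25.48 mg/L.
As CaCO₃: 25.48 mg/L × 1,770,000 L = 45,100 g; ÷ 100.1 = 450.5 mol Ca²⁺.
Mass: 450.5 × 147 = 66,230 g.

66.2 kg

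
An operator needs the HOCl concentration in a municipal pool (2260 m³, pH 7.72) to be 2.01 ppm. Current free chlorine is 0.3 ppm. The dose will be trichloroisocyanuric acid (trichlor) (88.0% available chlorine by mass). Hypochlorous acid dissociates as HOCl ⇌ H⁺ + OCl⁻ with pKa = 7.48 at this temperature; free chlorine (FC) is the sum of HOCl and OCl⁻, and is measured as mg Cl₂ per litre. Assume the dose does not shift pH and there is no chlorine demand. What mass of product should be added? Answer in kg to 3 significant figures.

Volume: 2260 m³ = 2,260,000 L.
[OCl⁻]/[HOCl] = 10^(pH − pKa) = 10^(7.72 − 7.48) = 1.738; fraction as HOCl = 1/(1 + 1.738) = 0.3653.
Free chlorine required for 2.01 ppm HOCl: 2.01 / 0.3653 = 5.503 ppm.
FC to add: 5.503 − 0.3 = 5.203 mg/L as Cl₂.
Cl₂ equivalent: 5.203 mg/L × 2,260,000 L = 11,760 g.
Product at 88.0% available Cl: 11,760 / 0.88 = 13,360 g.

13.4 kg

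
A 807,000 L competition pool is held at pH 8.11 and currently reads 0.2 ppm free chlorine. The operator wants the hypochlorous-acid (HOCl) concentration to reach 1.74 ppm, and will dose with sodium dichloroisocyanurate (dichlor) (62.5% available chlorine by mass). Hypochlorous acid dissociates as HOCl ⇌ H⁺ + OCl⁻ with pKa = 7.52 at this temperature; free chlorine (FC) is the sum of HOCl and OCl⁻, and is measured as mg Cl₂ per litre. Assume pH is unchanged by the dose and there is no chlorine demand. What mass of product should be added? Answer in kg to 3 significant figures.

[OCl⁻]/[HOCl] = 10^(pH − pKa) = 10^(8.11 − 7.52) = 3.89; fraction as HOCl = 1/(1 + 3.89) = 0.2045.
Free chlorine required for 1.74 ppm HOCl: 1.74 / 0.2045 = 8.509 ppm.
FC to add: 8.509 − 0.2 = 8.309 mg/L as Cl₂.
Cl₂ equivalent: 8.309 mg/L × 807,000 L = 6706 g.
Product at 62.5% available Cl: 6706 / 0.625 = 10,730 g.

10.7 kg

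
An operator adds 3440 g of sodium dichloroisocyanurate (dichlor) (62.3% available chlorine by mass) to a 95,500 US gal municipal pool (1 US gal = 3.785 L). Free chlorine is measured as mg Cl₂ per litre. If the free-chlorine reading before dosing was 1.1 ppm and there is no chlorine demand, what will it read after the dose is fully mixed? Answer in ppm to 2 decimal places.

Volume: 95,500 US gal × 3.785 L/gal = 361,468 L.
Available chlorine delivered: 3440 g × 0.623 = 2143 g as Cl₂.
Concentration rise: 2143 g / 361,468 L = 5.929 mg/L = 5.93 ppm.
Final FC: 1.1 + 5.93 = 7.03 ppm.

7.03 ppm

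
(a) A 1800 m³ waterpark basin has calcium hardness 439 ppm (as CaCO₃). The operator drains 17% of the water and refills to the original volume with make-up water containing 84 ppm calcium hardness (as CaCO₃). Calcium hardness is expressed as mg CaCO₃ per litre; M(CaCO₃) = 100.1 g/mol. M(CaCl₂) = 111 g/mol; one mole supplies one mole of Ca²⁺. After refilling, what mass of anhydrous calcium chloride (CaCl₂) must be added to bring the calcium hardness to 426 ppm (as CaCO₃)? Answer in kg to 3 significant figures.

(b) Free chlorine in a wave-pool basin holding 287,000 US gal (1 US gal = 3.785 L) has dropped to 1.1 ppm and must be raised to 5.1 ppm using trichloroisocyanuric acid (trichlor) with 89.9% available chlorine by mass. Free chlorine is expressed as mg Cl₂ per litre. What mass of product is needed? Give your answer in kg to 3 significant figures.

(a) Volume: 1800 m³ = 1,800,000 L.
(a) After draining 17% and refilling: 439 × 0.83 + 84 × 0.17 = 378.65 ppm.
(a) Deficit to target: 426 − 378.65 = 47.35 mg/L.
(a) As CaCO₃: 47.35 mg/L × 1,800,000 L = 85,230 g; ÷ 100.1 = 851.4 mol Ca²⁺.
(a) Mass: 851.4 × 111 = 94,510 g.

(b) Volume: 287,000 US gal × 3.785 L/gal = 1,086,295 L.
(b) Chlorine deficit: 5.1 − 1.1 = 4 ppm = 4 mg/L as Cl₂.
(b) Cl₂ equivalent needed: 4 mg/L × 1,086,295 L = 4,345,000 mg = 4345 g.
(b) Product at 89.9% available chlorine: 4345 / 0.899 = 4833 g.

(a) 94.5 kg; (b) 4.83 kg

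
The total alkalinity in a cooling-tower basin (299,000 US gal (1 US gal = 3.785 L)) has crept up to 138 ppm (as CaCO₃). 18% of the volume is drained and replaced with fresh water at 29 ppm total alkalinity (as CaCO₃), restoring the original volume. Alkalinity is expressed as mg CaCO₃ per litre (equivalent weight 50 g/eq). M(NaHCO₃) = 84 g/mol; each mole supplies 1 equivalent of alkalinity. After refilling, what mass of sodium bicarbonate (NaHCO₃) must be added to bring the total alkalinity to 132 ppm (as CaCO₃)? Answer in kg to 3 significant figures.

25.9 kg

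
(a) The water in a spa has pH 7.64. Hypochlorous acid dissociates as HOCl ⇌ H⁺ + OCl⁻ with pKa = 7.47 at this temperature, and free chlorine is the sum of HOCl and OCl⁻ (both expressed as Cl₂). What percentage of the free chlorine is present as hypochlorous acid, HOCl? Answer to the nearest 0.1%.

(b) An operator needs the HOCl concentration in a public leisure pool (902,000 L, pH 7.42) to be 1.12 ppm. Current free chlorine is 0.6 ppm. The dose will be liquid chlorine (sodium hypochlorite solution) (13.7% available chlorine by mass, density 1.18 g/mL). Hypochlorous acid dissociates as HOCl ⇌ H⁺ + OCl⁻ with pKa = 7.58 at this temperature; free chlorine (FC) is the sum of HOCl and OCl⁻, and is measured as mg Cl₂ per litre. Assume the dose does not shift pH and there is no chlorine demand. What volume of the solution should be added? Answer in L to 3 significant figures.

(a) 40.3%; (b) 7.22 L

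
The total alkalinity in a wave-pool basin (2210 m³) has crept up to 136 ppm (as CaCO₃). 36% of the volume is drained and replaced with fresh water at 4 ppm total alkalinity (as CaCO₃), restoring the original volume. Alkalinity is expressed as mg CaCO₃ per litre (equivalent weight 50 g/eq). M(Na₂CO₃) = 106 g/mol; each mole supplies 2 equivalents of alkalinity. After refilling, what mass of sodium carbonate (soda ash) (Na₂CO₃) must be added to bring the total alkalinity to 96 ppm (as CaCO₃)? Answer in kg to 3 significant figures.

17.6 kg

Volume: 2210 m³ = 2,210,000 L.
After draining 36% and refilling: 136 × 0.64 + 4 × 0.36 = 88.48 ppm.
Deficit to target: 96 − 88.48 = 7.52 mg/L.
As CaCO₃: 7.52 mg/L × 2,210,000 L = 16,620 g; ÷ 50 g/eq ÷ 2 = 166.2 mol Na₂CO₃.
Mass: 166.2 × 106 = 17,620 g.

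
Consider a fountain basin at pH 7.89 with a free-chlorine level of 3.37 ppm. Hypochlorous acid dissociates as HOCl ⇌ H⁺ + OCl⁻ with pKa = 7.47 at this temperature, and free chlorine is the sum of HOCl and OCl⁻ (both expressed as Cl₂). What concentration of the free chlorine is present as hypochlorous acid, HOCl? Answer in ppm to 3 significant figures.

[OCl⁻]/[HOCl] = 10^(pH − pKa) = 10^(7.89 − 7.47) = 10^0.42 = 2.63.
Fraction as HOCl = 1 / (1 + 2.63) = 0.2755.
HOCl = 0.2755 × 3.37 ppm = 0.9283 ppm.

0.928 ppm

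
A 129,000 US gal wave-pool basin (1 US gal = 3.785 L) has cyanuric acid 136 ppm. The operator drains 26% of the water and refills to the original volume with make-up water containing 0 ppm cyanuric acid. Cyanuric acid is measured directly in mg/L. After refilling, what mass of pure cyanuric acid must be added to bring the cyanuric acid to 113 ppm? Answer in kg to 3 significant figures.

Volume: 129,000 US gal × 3.785 L/gal = 488,265 L.
After draining 26% and refilling: 136 × 0.74 + 0 × 0.26 = 100.64 ppm.
Deficit to target: 113 − 100.64 = 12.36 mg/L.
Mass: 12.36 mg/L × 488,265 L = 6035 g cyanuric acid.

6.03 kg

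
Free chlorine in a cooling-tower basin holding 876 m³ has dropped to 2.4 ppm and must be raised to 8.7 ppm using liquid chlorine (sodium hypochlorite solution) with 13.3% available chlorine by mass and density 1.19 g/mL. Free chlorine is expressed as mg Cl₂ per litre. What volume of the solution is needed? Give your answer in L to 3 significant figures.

34.9 L

Volume: 876 m³ = 876,000 L.
Chlorine deficit: 8.7 − 2.4 = 6.3 ppm = 6.3 mg/L as Cl₂.
Cl₂ equivalent needed: 6.3 mg/L × 876,000 L = 5,519,000 mg = 5519 g.
Product at 13.3% available chlorine: 5519 / 0.133 = 41,490 g.
Volume at density 1.19 g/mL: 41,490 g ÷ 1.19 g/mL = 34,870 mL.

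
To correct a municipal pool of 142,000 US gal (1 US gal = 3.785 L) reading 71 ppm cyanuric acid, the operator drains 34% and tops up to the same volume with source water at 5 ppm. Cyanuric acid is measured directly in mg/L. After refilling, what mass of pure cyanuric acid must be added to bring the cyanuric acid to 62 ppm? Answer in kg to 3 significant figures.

7.22 kg

Volume: 142,000 US gal × 3.785 L/gal = 537,470 L.
After draining 34% and refilling: 71 × 0.66 + 5 × 0.34 = 48.56 ppm.
Deficit to target: 62 − 48.56 = 13.44 mg/L.
Mass: 13.44 mg/L × 537,470 L = 7224 g cyanuric acid.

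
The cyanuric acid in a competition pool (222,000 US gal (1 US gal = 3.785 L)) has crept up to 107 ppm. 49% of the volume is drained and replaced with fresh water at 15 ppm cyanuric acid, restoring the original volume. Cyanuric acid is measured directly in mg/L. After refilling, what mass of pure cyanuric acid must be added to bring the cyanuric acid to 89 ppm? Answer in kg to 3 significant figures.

Volume: 222,000 US gal × 3.785 L/gal = 840,270 L.
After draining 49% and refilling: 107 × 0.51 + 15 × 0.49 = 61.92 ppm.
Deficit to target: 89 − 61.92 = 27.08 mg/L.
Mass: 27.08 mg/L × 840,270 L = 22,750 g cyanuric acid.

22.8 kg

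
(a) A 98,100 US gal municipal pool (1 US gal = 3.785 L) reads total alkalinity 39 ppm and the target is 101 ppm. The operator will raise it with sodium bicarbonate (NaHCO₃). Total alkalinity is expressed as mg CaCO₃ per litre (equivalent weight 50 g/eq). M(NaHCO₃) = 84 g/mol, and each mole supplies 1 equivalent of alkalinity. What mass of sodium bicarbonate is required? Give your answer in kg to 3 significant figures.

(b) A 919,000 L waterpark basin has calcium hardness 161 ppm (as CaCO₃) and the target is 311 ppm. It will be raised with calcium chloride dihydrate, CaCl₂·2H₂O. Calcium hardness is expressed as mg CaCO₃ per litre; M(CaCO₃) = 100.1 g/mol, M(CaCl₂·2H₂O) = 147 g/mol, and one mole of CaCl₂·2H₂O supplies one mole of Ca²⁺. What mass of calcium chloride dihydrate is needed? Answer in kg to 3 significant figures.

(a) Volume: 98,100 US gal × 3.785 L/gal = 371,308 L.
(a) Alkalinity to add: (101 − 39) = 62 mg/L as CaCO₃ × 371,308 L = 23,020 g as CaCO₃.
(a) Equivalents: 23,020 g ÷ 50 g/eq = 460.4 eq.
(a) NaHCO₃ supplies 1 eq per mole → 460.4 mol.
(a) Mass: 460.4 mol × 84 g/mol = 38,680 g.

(b) Hardness to add: (311 − 161) = 150 mg/L as CaCO₃ × 919,000 L = 137,800 g as CaCO₃.
(b) Moles of Ca²⁺ (1 mol Ca²⁺ ≡ 1 mol CaCO₃): 137,800 / 100.1 g/mol = 1377 mol.
(b) Mass of CaCl₂·2H₂O: 1377 × 147 = 202,400 g.

(a) 38.7 kg; (b) 202 kg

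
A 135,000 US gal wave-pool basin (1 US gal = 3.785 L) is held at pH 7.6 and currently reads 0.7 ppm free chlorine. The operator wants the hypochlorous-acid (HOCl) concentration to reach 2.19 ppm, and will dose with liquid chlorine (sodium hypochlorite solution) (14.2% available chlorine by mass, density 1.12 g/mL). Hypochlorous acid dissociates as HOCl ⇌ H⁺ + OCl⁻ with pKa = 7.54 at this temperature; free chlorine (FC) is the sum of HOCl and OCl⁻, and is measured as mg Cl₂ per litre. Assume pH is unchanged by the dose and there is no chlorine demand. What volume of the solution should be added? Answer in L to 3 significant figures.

12.9 L

Volume: 135,000 US gal × 3.785 L/gal = 510,975 L.
[OCl⁻]/[HOCl] = 10^(pH − pKa) = 10^(7.6 − 7.54) = 1.148; fraction as HOCl = 1/(1 + 1.148) = 0.4655.
Free chlorine required for 2.19 ppm HOCl: 2.19 / 0.4655 = 4.704 ppm.
FC to add: 4.704 − 0.7 = 4.004 mg/L as Cl₂.
Cl₂ equivalent: 4.004 mg/L × 510,975 L = 2046 g.
Product at 14.2% available Cl: 2046 / 0.142 = 14,410 g.
Volume: 14,410 g ÷ 1.12 g/mL = 12,870 mL.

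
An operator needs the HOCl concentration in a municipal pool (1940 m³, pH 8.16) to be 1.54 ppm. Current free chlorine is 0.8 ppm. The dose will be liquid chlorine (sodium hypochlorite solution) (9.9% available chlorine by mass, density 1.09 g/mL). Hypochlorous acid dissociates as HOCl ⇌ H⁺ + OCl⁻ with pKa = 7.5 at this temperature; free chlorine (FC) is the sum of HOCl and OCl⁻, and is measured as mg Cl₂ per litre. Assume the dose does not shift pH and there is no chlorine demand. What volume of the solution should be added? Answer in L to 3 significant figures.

140 L

Volume: 1940 m³ = 1,940,000 L.
[OCl⁻]/[HOCl] = 10^(pH − pKa) = 10^(8.16 − 7.5) = 4.571; fraction as HOCl = 1/(1 + 4.571) = 0.1795.
Free chlorine required for 1.54 ppm HOCl: 1.54 / 0.1795 = 8.579 ppm.
FC to add: 8.579 − 0.8 = 7.779 mg/L as Cl₂.
Cl₂ equivalent: 7.779 mg/L × 1,940,000 L = 15,090 g.
Product at 9.9% available Cl: 15,090 / 0.099 = 152,400 g.
Volume: 152,400 g ÷ 1.09 g/mL = 139,900 mL.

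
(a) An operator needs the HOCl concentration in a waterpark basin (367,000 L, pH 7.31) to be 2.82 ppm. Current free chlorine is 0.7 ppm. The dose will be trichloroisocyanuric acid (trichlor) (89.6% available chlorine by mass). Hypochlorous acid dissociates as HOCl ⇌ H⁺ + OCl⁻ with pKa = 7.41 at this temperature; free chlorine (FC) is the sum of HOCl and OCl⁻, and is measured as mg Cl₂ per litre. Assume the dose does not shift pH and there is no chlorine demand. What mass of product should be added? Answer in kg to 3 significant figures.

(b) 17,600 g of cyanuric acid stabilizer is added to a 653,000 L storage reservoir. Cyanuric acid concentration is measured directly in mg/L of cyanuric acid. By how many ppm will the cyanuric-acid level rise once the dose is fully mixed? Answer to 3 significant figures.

(a) 1.79 kg; (b) 27.0 ppm

(a) [OCl⁻]/[HOCl] = 10^(pH − pKa) = 10^(7.31 − 7.41) = 0.7943; fraction as HOCl = 1/(1 + 0.7943) = 0.5573.
(a) Free chlorine required for 2.82 ppm HOCl: 2.82 / 0.5573 = 5.06 ppm.
(a) FC to add: 5.06 − 0.7 = 4.36 mg/L as Cl₂.
(a) Cl₂ equivalent: 4.36 mg/L × 367,000 L = 1600 g.
(a) Product at 89.6% available Cl: 1600 / 0.896 = 1786 g.

(b) Rise: 17,600 g / 653,000 L × 1000 = 26.95 mg/L.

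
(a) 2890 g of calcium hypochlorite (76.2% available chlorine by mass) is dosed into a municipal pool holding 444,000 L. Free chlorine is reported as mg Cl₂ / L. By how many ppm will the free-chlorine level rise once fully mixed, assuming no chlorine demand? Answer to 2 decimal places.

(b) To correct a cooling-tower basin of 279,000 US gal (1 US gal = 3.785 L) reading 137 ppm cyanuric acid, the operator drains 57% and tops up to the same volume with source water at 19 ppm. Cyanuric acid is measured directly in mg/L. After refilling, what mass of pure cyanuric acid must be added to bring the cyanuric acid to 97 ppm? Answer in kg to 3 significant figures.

(a) Available chlorine delivered: 2890 g × 0.762 = 2202 g as Cl₂.
(a) Concentration rise: 2202 g / 444,000 L = 4.96 mg/L = 4.96 ppm.

(b) Volume: 279,000 US gal × 3.785 L/gal = 1,056,015 L.
(b) After draining 57% and refilling: 137 × 0.43 + 19 × 0.57 = 69.74 ppm.
(b) Deficit to target: 97 − 69.74 = 27.26 mg/L.
(b) Mass: 27.26 mg/L × 1,056,015 L = 28,790 g cyanuric acid.

(a) 4.96 ppm; (b) 28.8 kg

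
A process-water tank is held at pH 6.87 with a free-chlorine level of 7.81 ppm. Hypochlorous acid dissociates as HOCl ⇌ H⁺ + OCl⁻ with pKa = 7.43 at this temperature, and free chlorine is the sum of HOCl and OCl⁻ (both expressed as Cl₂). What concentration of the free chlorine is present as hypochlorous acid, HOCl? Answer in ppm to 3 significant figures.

[OCl⁻]/[HOCl] = 10^(pH − pKa) = 10^(6.87 − 7.43) = 10^-0.56 = 0.2754.
Fraction as HOCl = 1 / (1 + 0.2754) = 0.7841.
HOCl = 0.7841 × 7.81 ppm = 6.123 ppm.

6.12 ppm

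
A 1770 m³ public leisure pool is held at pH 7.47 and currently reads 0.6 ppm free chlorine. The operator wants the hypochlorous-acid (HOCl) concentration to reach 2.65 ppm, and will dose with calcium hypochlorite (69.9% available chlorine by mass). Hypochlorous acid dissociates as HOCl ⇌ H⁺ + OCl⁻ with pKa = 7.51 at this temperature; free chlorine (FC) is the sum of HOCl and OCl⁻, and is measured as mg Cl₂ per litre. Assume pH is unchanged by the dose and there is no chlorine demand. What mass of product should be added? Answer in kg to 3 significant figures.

11.3 kg

Volume: 1770 m³ = 1,770,000 L.
[OCl⁻]/[HOCl] = 10^(pH − pKa) = 10^(7.47 − 7.51) = 0.912; fraction as HOCl = 1/(1 + 0.912) = 0.523.
Free chlorine required for 2.65 ppm HOCl: 2.65 / 0.523 = 5.067 ppm.
FC to add: 5.067 − 0.6 = 4.467 mg/L as Cl₂.
Cl₂ equivalent: 4.467 mg/L × 1,770,000 L = 7906 g.
Product at 69.9% available Cl: 7906 / 0.699 = 11,310 g.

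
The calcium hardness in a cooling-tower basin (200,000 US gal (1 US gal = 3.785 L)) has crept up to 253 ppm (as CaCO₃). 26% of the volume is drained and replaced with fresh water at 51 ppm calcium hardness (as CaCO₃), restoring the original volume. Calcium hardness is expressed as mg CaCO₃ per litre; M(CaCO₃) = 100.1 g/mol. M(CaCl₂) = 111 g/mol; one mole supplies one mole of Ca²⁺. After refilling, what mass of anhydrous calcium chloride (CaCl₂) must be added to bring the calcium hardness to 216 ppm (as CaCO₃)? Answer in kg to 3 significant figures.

Volume: 200,000 US gal × 3.785 L/gal = 757,000 L.
After draining 26% and refilling: 253 × 0.74 + 51 × 0.26 = 200.48 ppm.
Deficit to target: 216 − 200.48 = 15.52 mg/L.
As CaCO₃: 15.52 mg/L × 757,000 L = 11,750 g; ÷ 100.1 = 117.4 mol Ca²⁺.
Mass: 117.4 × 111 = 13,030 g.

13.0 kg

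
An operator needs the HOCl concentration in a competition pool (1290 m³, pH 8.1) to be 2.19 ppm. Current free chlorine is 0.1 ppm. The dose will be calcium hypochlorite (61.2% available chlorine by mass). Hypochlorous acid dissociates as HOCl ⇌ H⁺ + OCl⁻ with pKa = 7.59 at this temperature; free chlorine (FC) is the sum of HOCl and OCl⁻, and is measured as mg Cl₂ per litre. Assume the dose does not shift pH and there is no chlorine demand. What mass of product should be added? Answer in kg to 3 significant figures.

19.3 kg

Volume: 1290 m³ = 1,290,000 L.
[OCl⁻]/[HOCl] = 10^(pH − pKa) = 10^(8.1 − 7.59) = 3.236; fraction as HOCl = 1/(1 + 3.236) = 0.2361.
Free chlorine required for 2.19 ppm HOCl: 2.19 / 0.2361 = 9.277 ppm.
FC to add: 9.277 − 0.1 = 9.177 mg/L as Cl₂.
Cl₂ equivalent: 9.177 mg/L × 1,290,000 L = 11,840 g.
Product at 61.2% available Cl: 11,840 / 0.612 = 19,340 g.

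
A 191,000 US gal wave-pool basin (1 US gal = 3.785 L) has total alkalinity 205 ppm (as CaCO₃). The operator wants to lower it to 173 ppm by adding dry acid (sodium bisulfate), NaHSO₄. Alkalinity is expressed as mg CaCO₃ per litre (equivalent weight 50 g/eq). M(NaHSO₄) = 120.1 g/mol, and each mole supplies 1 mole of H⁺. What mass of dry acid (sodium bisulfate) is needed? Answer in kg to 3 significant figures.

Volume: 191,000 US gal × 3.785 L/gal = 722,935 L.
Alkalinity to neutralize: (205 − 173) = 32 mg/L as CaCO₃ × 722,935 L = 23,130 g as CaCO₃.
Equivalents of H⁺ required: 23,130 ÷ 50 g/eq = 462.7 eq = 462.7 mol NaHSO₄.
Mass of NaHSO₄: 462.7 × 120.1 = 55,570 g.

55.6 kg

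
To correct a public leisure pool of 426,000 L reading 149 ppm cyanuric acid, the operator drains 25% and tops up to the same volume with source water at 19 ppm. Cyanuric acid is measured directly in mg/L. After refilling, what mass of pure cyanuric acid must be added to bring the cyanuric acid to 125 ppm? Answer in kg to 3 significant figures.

After draining 25% and refilling: 149 × 0.75 + 19 × 0.25 = 116.5 ppm.
Deficit to target: 125 − 116.5 = 8.5 mg/L.
Mass: 8.5 mg/L × 426,000 L = 3621 g cyanuric acid.

3.62 kg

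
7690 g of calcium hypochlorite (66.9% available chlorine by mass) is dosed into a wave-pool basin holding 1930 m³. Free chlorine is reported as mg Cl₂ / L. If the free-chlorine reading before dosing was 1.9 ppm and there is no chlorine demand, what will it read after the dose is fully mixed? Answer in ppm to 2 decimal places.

Volume: 1930 m³ = 1,930,000 L.
Available chlorine delivered: 7690 g × 0.669 = 5145 g as Cl₂.
Concentration rise: 5145 g / 1,930,000 L = 2.666 mg/L = 2.67 ppm.
Final FC: 1.9 + 2.67 = 4.57 ppm.

4.57 ppm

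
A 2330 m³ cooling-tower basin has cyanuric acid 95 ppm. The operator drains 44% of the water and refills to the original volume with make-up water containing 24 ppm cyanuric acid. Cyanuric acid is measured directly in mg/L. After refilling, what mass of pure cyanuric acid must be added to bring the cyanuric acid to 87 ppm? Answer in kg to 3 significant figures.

Volume: 2330 m³ = 2,330,000 L.
After draining 44% and refilling: 95 × 0.56 + 24 × 0.44 = 63.76 ppm.
Deficit to target: 87 − 63.76 = 23.24 mg/L.
Mass: 23.24 mg/L × 2,330,000 L = 54,150 g cyanuric acid.

54.1 kg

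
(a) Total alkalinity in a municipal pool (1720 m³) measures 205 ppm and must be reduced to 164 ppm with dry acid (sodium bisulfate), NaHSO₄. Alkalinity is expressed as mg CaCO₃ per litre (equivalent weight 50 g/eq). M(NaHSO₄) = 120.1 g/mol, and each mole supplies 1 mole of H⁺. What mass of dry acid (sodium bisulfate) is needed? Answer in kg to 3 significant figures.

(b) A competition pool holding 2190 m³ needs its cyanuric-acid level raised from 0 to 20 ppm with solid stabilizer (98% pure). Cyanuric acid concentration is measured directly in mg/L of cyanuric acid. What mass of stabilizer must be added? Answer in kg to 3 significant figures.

(a) Volume: 1720 m³ = 1,720,000 L.
(a) Alkalinity to neutralize: (205 − 164) = 41 mg/L as CaCO₃ × 1,720,000 L = 70,520 g as CaCO₃.
(a) Equivalents of H⁺ required: 70,520 ÷ 50 g/eq = 1410 eq = 1410 mol NaHSO₄.
(a) Mass of NaHSO₄: 1410 × 120.1 = 169,400 g.

(b) Volume: 2190 m³ = 2,190,000 L.
(b) CYA to add: (20 − 0) = 20 mg/L × 2,190,000 L = 43,800 g cyanuric acid.
(b) At 98% purity: 43,800 / 0.98 = 44,690 g product.

(a) 169 kg; (b) 44.7 kg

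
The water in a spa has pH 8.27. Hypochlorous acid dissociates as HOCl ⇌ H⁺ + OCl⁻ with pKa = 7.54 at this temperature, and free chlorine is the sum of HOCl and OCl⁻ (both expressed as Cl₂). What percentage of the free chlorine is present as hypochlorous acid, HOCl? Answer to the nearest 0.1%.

[OCl⁻]/[HOCl] = 10^(pH − pKa) = 10^(8.27 − 7.54) = 10^0.73 = 5.37.
Fraction as HOCl = 1 / (1 + 5.37) = 0.157.

15.7%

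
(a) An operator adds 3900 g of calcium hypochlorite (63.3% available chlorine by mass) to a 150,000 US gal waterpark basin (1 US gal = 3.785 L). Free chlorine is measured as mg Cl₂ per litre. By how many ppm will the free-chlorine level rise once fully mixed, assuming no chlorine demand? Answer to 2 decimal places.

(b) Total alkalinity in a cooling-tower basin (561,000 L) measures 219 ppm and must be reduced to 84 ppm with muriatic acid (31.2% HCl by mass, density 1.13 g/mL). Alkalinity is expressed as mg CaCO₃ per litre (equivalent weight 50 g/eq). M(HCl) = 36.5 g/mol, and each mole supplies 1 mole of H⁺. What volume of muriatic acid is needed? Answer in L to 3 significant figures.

(a) Volume: 150,000 US gal × 3.785 L/gal = 567,750 L.
(a) Available chlorine delivered: 3900 g × 0.633 = 2469 g as Cl₂.
(a) Concentration rise: 2469 g / 567,750 L = 4.348 mg/L = 4.35 ppm.

(b) Alkalinity to neutralize: (219 − 84) = 135 mg/L as CaCO₃ × 561,000 L = 75,740 g as CaCO₃.
(b) Equivalents of H⁺ required: 75,740 ÷ 50 g/eq = 1515 eq = 1515 mol HCl.
(b) Mass of HCl: 1515 × 36.5 = 55,290 g.
(b) Mass of 31.2% solution: 55,290 / 0.312 = 177,200 g.
(b) Volume: 177,200 g ÷ 1.13 g/mL = 156,800 mL.

(a) 4.35 ppm; (b) 157 L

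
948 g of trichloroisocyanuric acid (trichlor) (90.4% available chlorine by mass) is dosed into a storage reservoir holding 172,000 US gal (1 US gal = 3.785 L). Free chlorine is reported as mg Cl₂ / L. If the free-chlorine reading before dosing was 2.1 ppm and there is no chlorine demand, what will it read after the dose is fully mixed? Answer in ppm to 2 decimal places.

3.42 ppm

Volume: 172,000 US gal × 3.785 L/gal = 651,020 L.
Available chlorine delivered: 948 g × 0.904 = 857 g as Cl₂.
Concentration rise: 857 g / 651,020 L = 1.316 mg/L = 1.32 ppm.
Final FC: 2.1 + 1.32 = 3.42 ppm.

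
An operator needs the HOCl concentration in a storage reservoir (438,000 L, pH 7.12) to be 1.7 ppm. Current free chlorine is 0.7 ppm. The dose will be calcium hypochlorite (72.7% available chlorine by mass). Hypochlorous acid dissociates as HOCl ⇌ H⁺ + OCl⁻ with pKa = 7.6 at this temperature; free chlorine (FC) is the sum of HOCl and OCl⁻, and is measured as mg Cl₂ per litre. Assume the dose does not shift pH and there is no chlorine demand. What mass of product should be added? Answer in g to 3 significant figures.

942 g

[OCl⁻]/[HOCl] = 10^(pH − pKa) = 10^(7.12 − 7.6) = 0.3311; fraction as HOCl = 1/(1 + 0.3311) = 0.7512.
Free chlorine required for 1.7 ppm HOCl: 1.7 / 0.7512 = 2.263 ppm.
FC to add: 2.263 − 0.7 = 1.563 mg/L as Cl₂.
Cl₂ equivalent: 1.563 mg/L × 438,000 L = 684.6 g.
Product at 72.7% available Cl: 684.6 / 0.727 = 941.6 g.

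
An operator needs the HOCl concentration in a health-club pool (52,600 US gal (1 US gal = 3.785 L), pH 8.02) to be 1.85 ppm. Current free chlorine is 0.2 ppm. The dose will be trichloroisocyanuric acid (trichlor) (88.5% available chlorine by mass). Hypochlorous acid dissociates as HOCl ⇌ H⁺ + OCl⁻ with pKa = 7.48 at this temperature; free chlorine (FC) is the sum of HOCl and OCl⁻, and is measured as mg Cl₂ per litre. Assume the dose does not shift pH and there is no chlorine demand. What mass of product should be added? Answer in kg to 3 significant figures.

1.81 kg

Volume: 52,600 US gal × 3.785 L/gal = 199,091 L.
[OCl⁻]/[HOCl] = 10^(pH − pKa) = 10^(8.02 − 7.48) = 3.467; fraction as HOCl = 1/(1 + 3.467) = 0.2238.
Free chlorine required for 1.85 ppm HOCl: 1.85 / 0.2238 = 8.265 ppm.
FC to add: 8.265 − 0.2 = 8.065 mg/L as Cl₂.
Cl₂ equivalent: 8.065 mg/L × 199,091 L = 1606 g.
Product at 88.5% available Cl: 1606 / 0.885 = 1814 g.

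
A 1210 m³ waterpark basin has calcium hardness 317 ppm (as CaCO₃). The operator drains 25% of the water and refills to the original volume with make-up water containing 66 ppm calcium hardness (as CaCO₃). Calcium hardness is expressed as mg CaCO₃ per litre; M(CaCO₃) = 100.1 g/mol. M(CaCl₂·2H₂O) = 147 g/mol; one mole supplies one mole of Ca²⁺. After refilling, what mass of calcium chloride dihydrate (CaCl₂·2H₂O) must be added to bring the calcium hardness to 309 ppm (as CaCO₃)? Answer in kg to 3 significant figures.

Volume: 1210 m³ = 1,210,000 L.
After draining 25% and refilling: 317 × 0.75 + 66 × 0.25 = 254.25 ppm.
Deficit to target: 309 − 254.25 = 54.75 mg/L.
As CaCO₃: 54.75 mg/L × 1,210,000 L = 66,250 g; ÷ 100.1 = 661.8 mol Ca²⁺.
Mass: 661.8 × 147 = 97,290 g.

97.3 kg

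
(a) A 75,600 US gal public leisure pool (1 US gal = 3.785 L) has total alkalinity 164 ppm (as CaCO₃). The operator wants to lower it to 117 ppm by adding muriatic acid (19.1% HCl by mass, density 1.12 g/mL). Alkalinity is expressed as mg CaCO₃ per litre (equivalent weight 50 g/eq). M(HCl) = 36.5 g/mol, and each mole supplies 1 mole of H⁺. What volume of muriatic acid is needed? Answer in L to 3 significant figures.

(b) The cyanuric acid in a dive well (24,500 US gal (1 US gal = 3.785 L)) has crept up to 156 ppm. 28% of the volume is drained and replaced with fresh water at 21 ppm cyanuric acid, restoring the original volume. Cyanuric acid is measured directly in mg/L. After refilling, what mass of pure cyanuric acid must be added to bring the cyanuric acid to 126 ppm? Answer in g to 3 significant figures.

(a) Volume: 75,600 US gal × 3.785 L/gal = 286,146 L.
(a) Alkalinity to neutralize: (164 − 117) = 47 mg/L as CaCO₃ × 286,146 L = 13,450 g as CaCO₃.
(a) Equivalents of H⁺ required: 13,450 ÷ 50 g/eq = 269 eq = 269 mol HCl.
(a) Mass of HCl: 269 × 36.5 = 9818 g.
(a) Mass of 19.1% solution: 9818 / 0.191 = 51,400 g.
(a) Volume: 51,400 g ÷ 1.12 g/mL = 45,890 mL.

(b) Volume: 24,500 US gal × 3.785 L/gal = 92,732 L.
(b) After draining 28% and refilling: 156 × 0.72 + 21 × 0.28 = 118.2 ppm.
(b) Deficit to target: 126 − 118.2 = 7.8 mg/L.
(b) Mass: 7.8 mg/L × 92,732 L = 723.3 g cyanuric acid.

(a) 45.9 L; (b) 723 g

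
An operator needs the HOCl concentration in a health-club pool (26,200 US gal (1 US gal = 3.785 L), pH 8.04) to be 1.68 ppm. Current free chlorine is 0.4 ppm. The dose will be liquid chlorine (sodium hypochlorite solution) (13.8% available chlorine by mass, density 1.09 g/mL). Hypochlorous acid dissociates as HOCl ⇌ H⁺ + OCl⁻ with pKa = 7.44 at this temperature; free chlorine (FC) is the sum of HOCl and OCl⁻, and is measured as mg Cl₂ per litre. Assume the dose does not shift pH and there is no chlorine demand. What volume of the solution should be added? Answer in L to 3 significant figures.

5.25 L

Volume: 26,200 US gal × 3.785 L/gal = 99,167 L.
[OCl⁻]/[HOCl] = 10^(pH − pKa) = 10^(8.04 − 7.44) = 3.981; fraction as HOCl = 1/(1 + 3.981) = 0.2008.
Free chlorine required for 1.68 ppm HOCl: 1.68 / 0.2008 = 8.368 ppm.
FC to add: 8.368 − 0.4 = 7.968 mg/L as Cl₂.
Cl₂ equivalent: 7.968 mg/L × 99,167 L = 790.2 g.
Product at 13.8% available Cl: 790.2 / 0.138 = 5726 g.
Volume: 5726 g ÷ 1.09 g/mL = 5253 mL.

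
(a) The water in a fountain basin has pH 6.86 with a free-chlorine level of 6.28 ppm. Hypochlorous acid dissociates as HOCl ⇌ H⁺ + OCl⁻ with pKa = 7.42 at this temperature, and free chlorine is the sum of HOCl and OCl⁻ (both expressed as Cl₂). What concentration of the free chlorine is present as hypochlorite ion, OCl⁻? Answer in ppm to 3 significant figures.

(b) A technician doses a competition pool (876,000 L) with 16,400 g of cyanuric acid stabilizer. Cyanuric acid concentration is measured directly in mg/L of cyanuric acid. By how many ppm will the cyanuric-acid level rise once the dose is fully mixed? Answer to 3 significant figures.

(a) 1.36 ppm; (b) 18.7 ppm

(a) [OCl⁻]/[HOCl] = 10^(pH − pKa) = 10^(6.86 − 7.42) = 10^-0.56 = 0.2754.
(a) Fraction as HOCl = 1 / (1 + 0.2754) = 0.7841.
(a) OCl⁻ = (1 − 0.7841) × 6.28 ppm = 1.356 ppm.

(b) Rise: 16,400 g / 876,000 L × 1000 = 18.72 mg/L.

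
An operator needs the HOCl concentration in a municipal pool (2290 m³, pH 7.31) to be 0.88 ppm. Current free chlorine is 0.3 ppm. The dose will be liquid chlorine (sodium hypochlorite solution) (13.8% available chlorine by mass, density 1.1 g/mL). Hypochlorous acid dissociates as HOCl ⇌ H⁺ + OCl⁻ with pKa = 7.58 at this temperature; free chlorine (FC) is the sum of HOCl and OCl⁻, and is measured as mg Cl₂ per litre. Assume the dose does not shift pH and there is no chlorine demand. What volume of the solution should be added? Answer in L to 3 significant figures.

Volume: 2290 m³ = 2,290,000 L.
[OCl⁻]/[HOCl] = 10^(pH − pKa) = 10^(7.31 − 7.58) = 0.537; fraction as HOCl = 1/(1 + 0.537) = 0.6506.
Free chlorine required for 0.88 ppm HOCl: 0.88 / 0.6506 = 1.353 ppm.
FC to add: 1.353 − 0.3 = 1.053 mg/L as Cl₂.
Cl₂ equivalent: 1.053 mg/L × 2,290,000 L = 2410 g.
Product at 13.8% available Cl: 2410 / 0.138 = 17,470 g.
Volume: 17,470 g ÷ 1.1 g/mL = 15,880 mL.

15.9 L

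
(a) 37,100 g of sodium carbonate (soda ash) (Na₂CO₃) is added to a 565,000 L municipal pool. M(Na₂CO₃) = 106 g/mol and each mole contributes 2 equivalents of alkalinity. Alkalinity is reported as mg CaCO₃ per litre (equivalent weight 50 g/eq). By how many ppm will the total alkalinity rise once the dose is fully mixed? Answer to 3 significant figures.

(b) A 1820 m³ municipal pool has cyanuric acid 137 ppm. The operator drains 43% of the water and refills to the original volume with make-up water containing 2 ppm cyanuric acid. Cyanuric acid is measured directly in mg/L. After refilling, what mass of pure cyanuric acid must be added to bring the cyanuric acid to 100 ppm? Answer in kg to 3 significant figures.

(a) Moles of Na₂CO₃: 37,100 g ÷ 106 g/mol = 350 mol → 700 eq of alkalinity.
(a) As CaCO₃: 700 eq × 50 g/eq = 35,000 g.
(a) Rise: 35,000 g / 565,000 L × 1000 = 61.95 mg/L.

(b) Volume: 1820 m³ = 1,820,000 L.
(b) After draining 43% and refilling: 137 × 0.57 + 2 × 0.43 = 78.95 ppm.
(b) Deficit to target: 100 − 78.95 = 21.05 mg/L.
(b) Mass: 21.05 mg/L × 1,820,000 L = 38,310 g cyanuric acid.

(a) 61.9 ppm; (b) 38.3 kg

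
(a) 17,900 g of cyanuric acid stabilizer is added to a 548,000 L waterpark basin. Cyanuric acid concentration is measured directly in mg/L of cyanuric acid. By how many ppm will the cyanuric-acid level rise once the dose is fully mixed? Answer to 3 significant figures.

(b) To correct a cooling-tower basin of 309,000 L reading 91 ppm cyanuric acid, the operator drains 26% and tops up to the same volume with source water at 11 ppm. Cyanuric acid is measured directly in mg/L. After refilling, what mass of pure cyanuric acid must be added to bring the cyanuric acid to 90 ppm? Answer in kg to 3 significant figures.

(a) Rise: 17,900 g / 548,000 L × 1000 = 32.66 mg/L.

(b) After draining 26% and refilling: 91 × 0.74 + 11 × 0.26 = 70.2 ppm.
(b) Deficit to target: 90 − 70.2 = 19.8 mg/L.
(b) Mass: 19.8 mg/L × 309,000 L = 6118 g cyanuric acid.

(a) 32.7 ppm; (b) 6.12 kg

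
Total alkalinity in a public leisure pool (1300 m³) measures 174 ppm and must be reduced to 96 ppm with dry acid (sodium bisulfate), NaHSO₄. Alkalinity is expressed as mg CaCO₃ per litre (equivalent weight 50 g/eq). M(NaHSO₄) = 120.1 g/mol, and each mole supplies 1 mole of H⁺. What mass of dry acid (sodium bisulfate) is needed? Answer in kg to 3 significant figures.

244 kg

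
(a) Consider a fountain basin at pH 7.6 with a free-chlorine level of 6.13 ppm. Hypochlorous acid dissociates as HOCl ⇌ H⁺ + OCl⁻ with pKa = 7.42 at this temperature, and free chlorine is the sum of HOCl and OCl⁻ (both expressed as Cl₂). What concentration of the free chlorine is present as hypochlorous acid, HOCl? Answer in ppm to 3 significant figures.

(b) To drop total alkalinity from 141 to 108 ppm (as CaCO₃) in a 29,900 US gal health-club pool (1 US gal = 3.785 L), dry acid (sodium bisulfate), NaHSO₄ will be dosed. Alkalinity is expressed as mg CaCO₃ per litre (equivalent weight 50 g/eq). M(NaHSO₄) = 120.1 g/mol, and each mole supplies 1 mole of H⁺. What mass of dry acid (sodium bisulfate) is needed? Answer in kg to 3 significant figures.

(a) [OCl⁻]/[HOCl] = 10^(pH − pKa) = 10^(7.6 − 7.42) = 10^0.18 = 1.514.
(a) Fraction as HOCl = 1 / (1 + 1.514) = 0.3978.
(a) HOCl = 0.3978 × 6.13 ppm = 2.439 ppm.

(b) Volume: 29,900 US gal × 3.785 L/gal = 113,172 L.
(b) Alkalinity to neutralize: (141 − 108) = 33 mg/L as CaCO₃ × 113,172 L = 3735 g as CaCO₃.
(b) Equivalents of H⁺ required: 3735 ÷ 50 g/eq = 74.69 eq = 74.69 mol NaHSO₄.
(b) Mass of NaHSO₄: 74.69 × 120.1 = 8971 g.

(a) 2.44 ppm; (b) 8.97 kg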